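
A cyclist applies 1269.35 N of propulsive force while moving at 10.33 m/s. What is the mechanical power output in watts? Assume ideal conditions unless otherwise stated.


P = F * v
P = 1269.35 * 10.33
P = 13112.3855 W

13112.3855 W


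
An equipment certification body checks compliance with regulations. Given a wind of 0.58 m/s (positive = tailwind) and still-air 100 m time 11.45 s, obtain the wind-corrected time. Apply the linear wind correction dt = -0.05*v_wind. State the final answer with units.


dt = -0.05 * v_wind = -0.05 * 0.58 = -0.029 s
t_corrected = t_still + dt = 11.45 + (-0.029)
t_corrected = 11.421 s

11.421 s


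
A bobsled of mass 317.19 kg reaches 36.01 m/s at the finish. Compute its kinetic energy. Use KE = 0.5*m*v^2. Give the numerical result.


KE = 0.5 * m * v^2
KE = 0.5 * 317.19 * 36.01^2
KE = 0.5 * 317.19 * 1296.7201 = 205653.3243 J

205653.3243 J


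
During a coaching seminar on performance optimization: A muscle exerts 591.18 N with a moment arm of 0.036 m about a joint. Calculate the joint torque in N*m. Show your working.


tau = F * d
tau = 591.18 * 0.036
tau = 21.2825 N*m

21.2825 N*m


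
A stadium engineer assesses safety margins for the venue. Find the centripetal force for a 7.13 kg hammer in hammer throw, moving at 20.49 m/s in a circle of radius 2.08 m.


Fc = m * v^2 / r
v^2 = 20.49^2 = 419.8401
Fc = 7.13 * 419.8401 / 2.08
Fc = 2993.4599 / 2.08 = 1439.1634 N

1439.1634 N


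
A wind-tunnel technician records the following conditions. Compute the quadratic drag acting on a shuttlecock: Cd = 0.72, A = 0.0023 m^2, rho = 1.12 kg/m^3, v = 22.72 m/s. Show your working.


Fd = 0.5 * Cd * rho * A * v^2
Fd = 0.5 * 0.72 * 1.12 * 0.0023 * 22.72^2
v^2 = 516.1984
Fd = 0.5 * 0.72 * 1.12 * 0.0023 * 516.1984 = 0.4787 N

0.4787 N


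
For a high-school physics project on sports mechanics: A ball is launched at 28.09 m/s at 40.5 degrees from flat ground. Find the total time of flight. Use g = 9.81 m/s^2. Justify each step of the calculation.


T = 2*v*sin(theta)/g
sin(theta) = sin(40.5 deg) = 0.6494
T = 2*28.09*0.6494 / 9.81
T = 36.486 / 9.81 = 3.7193 s

3.7193 s


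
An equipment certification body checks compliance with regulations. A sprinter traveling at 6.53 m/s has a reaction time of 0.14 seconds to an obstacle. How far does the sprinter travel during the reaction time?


d = v * t
d = 6.53 * 0.14
d = 0.9142 m

0.9142 m


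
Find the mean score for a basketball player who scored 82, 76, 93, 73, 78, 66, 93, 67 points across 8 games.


Average = sum / n
Sum = 628
Average = 628 / 8 = 78.5

78.5


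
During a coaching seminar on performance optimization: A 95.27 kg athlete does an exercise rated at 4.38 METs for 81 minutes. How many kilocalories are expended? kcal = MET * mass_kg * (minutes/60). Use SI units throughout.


kcal = MET * mass * time_hr
Convert time: 81 min = 1.35 hr
kcal = 4.38 * 95.27 * 1.35
kcal = 563.3315 kcal

563.3315 kcal


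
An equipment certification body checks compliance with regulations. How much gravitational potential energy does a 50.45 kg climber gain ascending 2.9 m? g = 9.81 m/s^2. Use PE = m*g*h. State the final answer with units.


PE = m * g * h
PE = 50.45 * 9.81 * 2.9
PE = 494.9145 * 2.9 = 1435.2521 J

1435.2521 J


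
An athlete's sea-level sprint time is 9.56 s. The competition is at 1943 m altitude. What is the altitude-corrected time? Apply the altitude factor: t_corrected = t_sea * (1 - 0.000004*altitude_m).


Correction factor = 1 - 0.000004 * 1943 = 0.992228
t_corrected = t_sea * factor = 9.56 * 0.992228
t_corrected = 9.4857 s

9.4857 s


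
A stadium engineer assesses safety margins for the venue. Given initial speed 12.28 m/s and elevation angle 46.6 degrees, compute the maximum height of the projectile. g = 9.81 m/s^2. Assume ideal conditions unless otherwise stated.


H = (v*sin(theta))^2 / (2*g)
vy = v*sin(theta) = 12.28 * sin(46.6 deg) = 8.9223 m/s
H = vy^2 / (2*g) = 79.6081 / (2*9.81)
H = 79.6081 / 19.62 = 4.0575 m

4.0575 m


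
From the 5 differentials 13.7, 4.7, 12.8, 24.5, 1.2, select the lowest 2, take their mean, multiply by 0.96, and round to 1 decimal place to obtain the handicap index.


All differentials: 13.7, 4.7, 12.8, 24.5, 1.2
Sorted: 1.2, 4.7, 12.8, 13.7, 24.5
Best 2: 1.2, 4.7
Average of best = 5.9 / 2 = 2.95
Raw index = 2.95 * 0.96 = 2.832
Handicap index = round(2.832, 1) = 2.8

2.8


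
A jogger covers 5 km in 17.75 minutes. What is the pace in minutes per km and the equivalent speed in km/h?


Pace = time / distance = 17.75 min / 5 km = 3.55 min/km
Speed = distance / time_in_hours = 5 / 0.2958 hr
Speed = 16.9014 km/h

3.55 min/km, 16.9014 km/h


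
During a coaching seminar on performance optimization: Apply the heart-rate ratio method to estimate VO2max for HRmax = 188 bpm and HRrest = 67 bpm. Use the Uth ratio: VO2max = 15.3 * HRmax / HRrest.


VO2max = 15.3 * HRmax / HRrest
VO2max = 15.3 * 188 / 67
VO2max = 2876.4 / 67 = 42.9313 mL/kg/min

42.9313 mL/kg/min


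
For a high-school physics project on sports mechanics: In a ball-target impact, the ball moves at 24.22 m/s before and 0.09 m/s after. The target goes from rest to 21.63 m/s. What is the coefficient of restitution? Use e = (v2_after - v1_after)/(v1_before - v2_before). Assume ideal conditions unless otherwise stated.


e = (v2_after - v1_after) / (v1_before - v2_before)
Numerator = 21.63 - 0.09 = 21.54
Denominator = 24.22 - 0 = 24.22
e = 21.54 / 24.22 = 0.8893

0.8893


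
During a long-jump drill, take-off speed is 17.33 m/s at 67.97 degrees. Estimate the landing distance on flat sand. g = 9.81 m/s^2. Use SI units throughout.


R = v^2 * sin(2*theta) / g
Convert angle to radians: theta = 67.97 deg = 1.1863 rad
sin(2*theta) = sin(2.3726) = 0.6954
R = 17.33^2 * 0.6954 / 9.81
R = 300.3289 * 0.6954 / 9.81 = 21.2897 m

21.2897 m


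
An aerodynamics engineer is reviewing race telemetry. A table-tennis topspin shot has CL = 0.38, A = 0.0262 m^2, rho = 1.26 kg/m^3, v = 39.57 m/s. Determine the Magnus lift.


FM = 0.5 * CL * rho * A * v^2
FM = 0.5 * 0.38 * 1.26 * 0.0262 * 39.57^2
v^2 = 1565.7849
FM = 0.5 * 0.38 * 1.26 * 0.0262 * 1565.7849 = 9.821 N

9.821 N


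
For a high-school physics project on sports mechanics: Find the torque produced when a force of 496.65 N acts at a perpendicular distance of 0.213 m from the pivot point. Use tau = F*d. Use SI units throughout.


tau = F * d
tau = 496.65 * 0.213
tau = 105.7864 N*m

105.7864 N*m


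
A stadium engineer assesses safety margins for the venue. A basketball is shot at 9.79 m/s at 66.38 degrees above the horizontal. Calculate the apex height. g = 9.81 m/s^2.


H = (v*sin(theta))^2 / (2*g)
vy = v*sin(theta) = 9.79 * sin(66.38 deg) = 8.9698 m/s
H = vy^2 / (2*g) = 80.4577 / (2*9.81)
H = 80.4577 / 19.62 = 4.1008 m

4.1008 m


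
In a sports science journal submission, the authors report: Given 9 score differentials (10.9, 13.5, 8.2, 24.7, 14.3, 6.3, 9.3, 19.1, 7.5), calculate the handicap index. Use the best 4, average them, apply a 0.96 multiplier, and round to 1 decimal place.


All differentials: 10.9, 13.5, 8.2, 24.7, 14.3, 6.3, 9.3, 19.1, 7.5
Sorted: 6.3, 7.5, 8.2, 9.3, 10.9, 13.5, 14.3, 19.1, 24.7
Best 4: 6.3, 7.5, 8.2, 9.3
Average of best = 31.3 / 4 = 7.825
Raw index = 7.825 * 0.96 = 7.512
Handicap index = round(7.512, 1) = 7.5

7.5


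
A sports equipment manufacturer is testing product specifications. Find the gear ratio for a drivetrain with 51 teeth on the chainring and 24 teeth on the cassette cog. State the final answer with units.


GR = front_teeth / rear_teeth
GR = 51 / 24
GR = 2.125

2.125


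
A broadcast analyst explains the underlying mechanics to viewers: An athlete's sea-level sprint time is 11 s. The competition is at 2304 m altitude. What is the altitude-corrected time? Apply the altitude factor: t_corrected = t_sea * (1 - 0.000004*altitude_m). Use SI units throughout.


Correction factor = 1 - 0.000004 * 2304 = 0.990784
t_corrected = t_sea * factor = 11 * 0.990784
t_corrected = 10.8986 s

10.8986 s


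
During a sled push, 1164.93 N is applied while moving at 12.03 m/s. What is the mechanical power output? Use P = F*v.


P = F * v
P = 1164.93 * 12.03
P = 14014.1079 W

14014.1079 W


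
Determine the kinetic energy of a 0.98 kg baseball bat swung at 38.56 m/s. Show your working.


KE = 0.5 * m * v^2
KE = 0.5 * 0.98 * 38.56^2
KE = 0.5 * 0.98 * 1486.8736 = 728.5681 J

728.5681 J


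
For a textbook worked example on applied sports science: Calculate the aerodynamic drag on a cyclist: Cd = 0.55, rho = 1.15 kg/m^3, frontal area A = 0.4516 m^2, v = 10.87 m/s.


Fd = 0.5 * Cd * rho * A * v^2
Fd = 0.5 * 0.55 * 1.15 * 0.4516 * 10.87^2
v^2 = 118.1569
Fd = 0.5 * 0.55 * 1.15 * 0.4516 * 118.1569 = 16.875 N

16.875 N


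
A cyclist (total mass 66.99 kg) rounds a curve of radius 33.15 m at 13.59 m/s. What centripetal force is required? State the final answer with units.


Fc = m * v^2 / r
v^2 = 13.59^2 = 184.6881
Fc = 66.99 * 184.6881 / 33.15
Fc = 12372.2558 / 33.15 = 373.2204 N

373.2204 N


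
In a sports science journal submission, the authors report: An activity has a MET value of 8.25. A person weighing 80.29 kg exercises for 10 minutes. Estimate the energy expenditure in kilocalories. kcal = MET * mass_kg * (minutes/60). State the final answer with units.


kcal = MET * mass * time_hr
Convert time: 10 min = 0.1667 hr
kcal = 8.25 * 80.29 * 0.1667
kcal = 110.3988 kcal

110.3988 kcal


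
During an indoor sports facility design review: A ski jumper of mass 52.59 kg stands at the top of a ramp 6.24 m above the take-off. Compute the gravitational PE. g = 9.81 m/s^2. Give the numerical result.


PE = m * g * h
PE = 52.59 * 9.81 * 6.24
PE = 515.9079 * 6.24 = 3219.2653 J

3219.2653 J


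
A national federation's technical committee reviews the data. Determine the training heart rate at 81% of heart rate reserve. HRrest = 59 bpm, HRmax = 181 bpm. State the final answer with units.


Target = HRrest + pct*(HRmax - HRrest)
Heart rate reserve = HRmax - HRrest = 181 - 59 = 122 bpm
Fraction = 81% = 0.81
Target = 59 + 0.81 * 122
Target = 59 + 98.82 = 157.82 bpm

157.82 bpm


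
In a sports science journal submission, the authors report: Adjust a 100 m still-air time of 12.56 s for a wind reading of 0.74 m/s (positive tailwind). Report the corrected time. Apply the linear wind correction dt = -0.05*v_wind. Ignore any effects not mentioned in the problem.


dt = -0.05 * v_wind = -0.05 * 0.74 = -0.037 s
t_corrected = t_still + dt = 12.56 + (-0.037)
t_corrected = 12.523 s

12.523 s


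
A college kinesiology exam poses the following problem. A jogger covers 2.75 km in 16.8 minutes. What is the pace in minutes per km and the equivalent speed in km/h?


Pace = time / distance = 16.8 min / 2.75 km = 6.1091 min/km
Speed = distance / time_in_hours = 2.75 / 0.28 hr
Speed = 9.8214 km/h

6.1091 min/km, 9.8214 km/h


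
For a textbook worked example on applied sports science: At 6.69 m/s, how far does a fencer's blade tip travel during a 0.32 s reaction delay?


d = v * t
d = 6.69 * 0.32
d = 2.1408 m

2.1408 m


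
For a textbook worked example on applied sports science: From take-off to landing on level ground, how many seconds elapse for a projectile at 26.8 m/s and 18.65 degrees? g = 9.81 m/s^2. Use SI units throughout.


T = 2*v*sin(theta)/g
sin(theta) = sin(18.65 deg) = 0.3198
T = 2*26.8*0.3198 / 9.81
T = 17.1405 / 9.81 = 1.7473 s

1.7473 s


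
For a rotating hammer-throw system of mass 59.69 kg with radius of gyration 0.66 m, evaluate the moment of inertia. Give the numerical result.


I = m * k^2
I = 59.69 * 0.66^2
I = 59.69 * 0.4356 = 26.001 kg*m^2

26.001 kg*m^2


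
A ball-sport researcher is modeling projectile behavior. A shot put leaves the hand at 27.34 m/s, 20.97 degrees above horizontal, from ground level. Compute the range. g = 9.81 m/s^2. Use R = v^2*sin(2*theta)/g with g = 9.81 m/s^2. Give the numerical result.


R = v^2 * sin(2*theta) / g
Convert angle to radians: theta = 20.97 deg = 0.366 rad
sin(2*theta) = sin(0.732) = 0.6684
R = 27.34^2 * 0.6684 / 9.81
R = 747.4756 * 0.6684 / 9.81 = 50.9253 m

50.9253 m


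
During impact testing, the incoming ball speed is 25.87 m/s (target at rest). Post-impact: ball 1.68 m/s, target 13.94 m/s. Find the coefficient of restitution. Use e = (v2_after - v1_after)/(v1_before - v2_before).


e = (v2_after - v1_after) / (v1_before - v2_before)
Numerator = 13.94 - 1.68 = 12.26
Denominator = 25.87 - 0 = 25.87
e = 12.26 / 25.87 = 0.4739

0.4739


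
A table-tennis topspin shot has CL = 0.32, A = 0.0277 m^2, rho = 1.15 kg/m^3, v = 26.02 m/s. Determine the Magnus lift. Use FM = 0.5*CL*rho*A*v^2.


FM = 0.5 * CL * rho * A * v^2
FM = 0.5 * 0.32 * 1.15 * 0.0277 * 26.02^2
v^2 = 677.0404
FM = 0.5 * 0.32 * 1.15 * 0.0277 * 677.0404 = 3.4507 N

3.4507 N


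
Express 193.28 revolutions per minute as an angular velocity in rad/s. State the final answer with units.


omega = RPM * 2 * pi / 60
omega = 193.28 * 2 * 3.14159 / 60
omega = 1214.4141 / 60 = 20.2402 rad/s

20.2402 rad/s


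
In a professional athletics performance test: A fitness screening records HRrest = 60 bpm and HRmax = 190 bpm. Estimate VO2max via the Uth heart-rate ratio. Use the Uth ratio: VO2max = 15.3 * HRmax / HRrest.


VO2max = 15.3 * HRmax / HRrest
VO2max = 15.3 * 190 / 60
VO2max = 2907 / 60 = 48.45 mL/kg/min

48.45 mL/kg/min


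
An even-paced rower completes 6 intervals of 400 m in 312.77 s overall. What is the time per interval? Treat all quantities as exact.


Split time = total_time / n_laps = 312.77 / 6
Split time = 52.1283 s per lap

52.1283 s


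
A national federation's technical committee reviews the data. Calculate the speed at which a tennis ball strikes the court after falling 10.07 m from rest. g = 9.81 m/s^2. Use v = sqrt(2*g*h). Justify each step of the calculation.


v = sqrt(2 * g * h)
v = sqrt(2 * 9.81 * 10.07)
v = sqrt(197.5734) = 14.0561 m/s

14.0561 m/s


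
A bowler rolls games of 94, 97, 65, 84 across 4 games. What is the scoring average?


Average = sum / n
Sum = 340
Average = 340 / 4 = 85

85


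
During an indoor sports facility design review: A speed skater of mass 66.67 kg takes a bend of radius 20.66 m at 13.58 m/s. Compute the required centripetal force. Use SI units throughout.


Fc = m * v^2 / r
v^2 = 13.58^2 = 184.4164
Fc = 66.67 * 184.4164 / 20.66
Fc = 12295.0414 / 20.66 = 595.1133 N

595.1133 N


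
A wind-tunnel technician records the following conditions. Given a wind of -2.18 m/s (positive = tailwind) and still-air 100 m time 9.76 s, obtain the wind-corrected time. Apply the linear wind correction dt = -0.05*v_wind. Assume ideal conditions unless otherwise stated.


dt = -0.05 * v_wind = -0.05 * -2.18 = 0.109 s
t_corrected = t_still + dt = 9.76 + (0.109)
t_corrected = 9.869 s

9.869 s


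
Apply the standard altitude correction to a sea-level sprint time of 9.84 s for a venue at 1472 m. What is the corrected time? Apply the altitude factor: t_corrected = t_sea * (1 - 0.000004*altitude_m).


Correction factor = 1 - 0.000004 * 1472 = 0.994112
t_corrected = t_sea * factor = 9.84 * 0.994112
t_corrected = 9.7821 s

9.7821 s


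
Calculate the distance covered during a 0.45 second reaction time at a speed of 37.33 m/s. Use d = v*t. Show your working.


d = v * t
d = 37.33 * 0.45
d = 16.7985 m

16.7985 m


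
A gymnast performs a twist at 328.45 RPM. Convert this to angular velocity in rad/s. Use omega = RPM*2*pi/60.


omega = RPM * 2 * pi / 60
omega = 328.45 * 2 * 3.14159 / 60
omega = 2063.7122 / 60 = 34.3952 rad/s

34.3952 rad/s


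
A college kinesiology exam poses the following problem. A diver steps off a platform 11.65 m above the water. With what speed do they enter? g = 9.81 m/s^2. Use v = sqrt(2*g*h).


v = sqrt(2 * g * h)
v = sqrt(2 * 9.81 * 11.65)
v = sqrt(228.573) = 15.1186 m/s

15.1186 m/s


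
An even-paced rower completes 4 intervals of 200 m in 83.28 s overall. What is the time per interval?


Split time = total_time / n_laps = 83.28 / 4
Split time = 20.82 s per lap

20.82 s


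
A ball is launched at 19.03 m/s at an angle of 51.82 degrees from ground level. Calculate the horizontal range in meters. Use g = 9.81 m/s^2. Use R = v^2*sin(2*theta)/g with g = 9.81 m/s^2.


R = v^2 * sin(2*theta) / g
Convert angle to radians: theta = 51.82 deg = 0.9044 rad
sin(2*theta) = sin(1.8089) = 0.9718
R = 19.03^2 * 0.9718 / 9.81
R = 362.1409 * 0.9718 / 9.81 = 35.8743 m

35.8743 m


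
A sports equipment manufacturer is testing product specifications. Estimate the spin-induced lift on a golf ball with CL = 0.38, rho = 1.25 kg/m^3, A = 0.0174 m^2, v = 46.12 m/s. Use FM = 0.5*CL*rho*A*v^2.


FM = 0.5 * CL * rho * A * v^2
FM = 0.5 * 0.38 * 1.25 * 0.0174 * 46.12^2
v^2 = 2127.0544
FM = 0.5 * 0.38 * 1.25 * 0.0174 * 2127.0544 = 8.7901 N

8.7901 N


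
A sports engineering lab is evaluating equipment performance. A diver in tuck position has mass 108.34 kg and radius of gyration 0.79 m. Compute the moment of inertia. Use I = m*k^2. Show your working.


I = m * k^2
I = 108.34 * 0.79^2
I = 108.34 * 0.6241 = 67.615 kg*m^2

67.615 kg*m^2


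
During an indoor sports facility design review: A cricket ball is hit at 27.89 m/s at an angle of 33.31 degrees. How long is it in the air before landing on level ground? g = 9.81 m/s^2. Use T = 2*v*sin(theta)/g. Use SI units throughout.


T = 2*v*sin(theta)/g
sin(theta) = sin(33.31 deg) = 0.5492
T = 2*27.89*0.5492 / 9.81
T = 30.6326 / 9.81 = 3.1226 s

3.1226 s


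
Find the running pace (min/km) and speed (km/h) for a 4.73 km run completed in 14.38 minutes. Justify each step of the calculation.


Pace = time / distance = 14.38 min / 4.73 km = 3.0402 min/km
Speed = distance / time_in_hours = 4.73 / 0.2397 hr
Speed = 19.7357 km/h

3.0402 min/km, 19.7357 km/h


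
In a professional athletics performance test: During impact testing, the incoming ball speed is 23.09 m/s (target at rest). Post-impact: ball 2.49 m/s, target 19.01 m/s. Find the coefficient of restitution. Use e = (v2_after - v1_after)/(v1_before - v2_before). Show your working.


e = (v2_after - v1_after) / (v1_before - v2_before)
Numerator = 19.01 - 2.49 = 16.52
Denominator = 23.09 - 0 = 23.09
e = 16.52 / 23.09 = 0.7155

0.7155


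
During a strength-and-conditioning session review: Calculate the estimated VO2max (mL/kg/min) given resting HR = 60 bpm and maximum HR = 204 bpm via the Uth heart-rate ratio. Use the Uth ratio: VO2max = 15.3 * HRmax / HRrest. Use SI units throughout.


VO2max = 15.3 * HRmax / HRrest
VO2max = 15.3 * 204 / 60
VO2max = 3121.2 / 60 = 52.02 mL/kg/min

52.02 mL/kg/min


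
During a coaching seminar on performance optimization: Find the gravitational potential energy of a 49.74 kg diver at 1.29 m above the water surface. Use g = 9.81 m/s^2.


PE = m * g * h
PE = 49.74 * 9.81 * 1.29
PE = 487.9494 * 1.29 = 629.4547 J

629.4547 J


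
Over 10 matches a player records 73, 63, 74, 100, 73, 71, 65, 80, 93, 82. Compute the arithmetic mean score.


Average = sum / n
Sum = 774
Average = 774 / 10 = 77.4

77.4


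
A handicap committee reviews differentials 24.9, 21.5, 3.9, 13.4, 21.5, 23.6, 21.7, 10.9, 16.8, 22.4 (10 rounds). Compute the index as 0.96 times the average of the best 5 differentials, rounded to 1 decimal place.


All differentials: 24.9, 21.5, 3.9, 13.4, 21.5, 23.6, 21.7, 10.9, 16.8, 22.4
Sorted: 3.9, 10.9, 13.4, 16.8, 21.5, 21.5, 21.7, 22.4, 23.6, 24.9
Best 5: 3.9, 10.9, 13.4, 16.8, 21.5
Average of best = 66.5 / 5 = 13.3
Raw index = 13.3 * 0.96 = 12.768
Handicap index = round(12.768, 1) = 12.8

12.8


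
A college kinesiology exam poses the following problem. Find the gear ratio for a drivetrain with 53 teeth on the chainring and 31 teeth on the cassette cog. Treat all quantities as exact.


GR = front_teeth / rear_teeth
GR = 53 / 31
GR = 1.7097

1.7097


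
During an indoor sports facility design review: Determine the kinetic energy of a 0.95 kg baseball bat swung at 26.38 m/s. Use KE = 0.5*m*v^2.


KE = 0.5 * m * v^2
KE = 0.5 * 0.95 * 26.38^2
KE = 0.5 * 0.95 * 695.9044 = 330.5546 J

330.5546 J


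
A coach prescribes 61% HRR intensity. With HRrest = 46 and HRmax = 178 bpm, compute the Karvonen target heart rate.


Target = HRrest + pct*(HRmax - HRrest)
Heart rate reserve = HRmax - HRrest = 178 - 46 = 132 bpm
Fraction = 61% = 0.61
Target = 46 + 0.61 * 132
Target = 46 + 80.52 = 126.52 bpm

126.52 bpm


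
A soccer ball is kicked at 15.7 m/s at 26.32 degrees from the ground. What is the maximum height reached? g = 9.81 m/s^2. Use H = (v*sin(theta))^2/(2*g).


H = (v*sin(theta))^2 / (2*g)
vy = v*sin(theta) = 15.7 * sin(26.32 deg) = 6.9611 m/s
H = vy^2 / (2*g) = 48.4573 / (2*9.81)
H = 48.4573 / 19.62 = 2.4698 m

2.4698 m


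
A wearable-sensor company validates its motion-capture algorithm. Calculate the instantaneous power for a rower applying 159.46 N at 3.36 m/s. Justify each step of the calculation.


P = F * v
P = 159.46 * 3.36
P = 535.7856 W

535.7856 W


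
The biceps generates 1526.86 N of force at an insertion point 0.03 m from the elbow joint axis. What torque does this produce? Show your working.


tau = F * d
tau = 1526.86 * 0.03
tau = 45.8058 N*m

45.8058 N*m


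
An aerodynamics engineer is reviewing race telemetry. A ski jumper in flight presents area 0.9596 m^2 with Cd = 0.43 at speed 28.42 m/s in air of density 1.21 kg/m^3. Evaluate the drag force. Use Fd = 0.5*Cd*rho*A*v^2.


Fd = 0.5 * Cd * rho * A * v^2
Fd = 0.5 * 0.43 * 1.21 * 0.9596 * 28.42^2
v^2 = 807.6964
Fd = 0.5 * 0.43 * 1.21 * 0.9596 * 807.6964 = 201.6333 N

201.6333 N


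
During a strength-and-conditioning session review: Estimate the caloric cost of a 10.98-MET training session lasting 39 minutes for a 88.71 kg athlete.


kcal = MET * mass * time_hr
Convert time: 39 min = 0.65 hr
kcal = 10.98 * 88.71 * 0.65
kcal = 633.1233 kcal

633.1233 kcal


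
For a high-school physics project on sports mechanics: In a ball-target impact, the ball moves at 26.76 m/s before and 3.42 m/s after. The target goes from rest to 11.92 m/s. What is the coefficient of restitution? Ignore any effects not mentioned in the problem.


e = (v2_after - v1_after) / (v1_before - v2_before)
Numerator = 11.92 - 3.42 = 8.5
Denominator = 26.76 - 0 = 26.76
e = 8.5 / 26.76 = 0.3176

0.3176


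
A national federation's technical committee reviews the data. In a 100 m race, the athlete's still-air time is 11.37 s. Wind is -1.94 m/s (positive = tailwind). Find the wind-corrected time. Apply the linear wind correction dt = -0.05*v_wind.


dt = -0.05 * v_wind = -0.05 * -1.94 = 0.097 s
t_corrected = t_still + dt = 11.37 + (0.097)
t_corrected = 11.467 s

11.467 s


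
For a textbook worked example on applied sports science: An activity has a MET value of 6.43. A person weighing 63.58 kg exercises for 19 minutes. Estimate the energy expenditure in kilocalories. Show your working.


kcal = MET * mass * time_hr
Convert time: 19 min = 0.3167 hr
kcal = 6.43 * 63.58 * 0.3167
kcal = 129.4595 kcal

129.4595 kcal


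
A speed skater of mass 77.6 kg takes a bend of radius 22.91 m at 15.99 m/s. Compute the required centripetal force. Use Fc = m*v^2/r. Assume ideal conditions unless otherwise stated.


Fc = m * v^2 / r
v^2 = 15.99^2 = 255.6801
Fc = 77.6 * 255.6801 / 22.91
Fc = 19840.7758 / 22.91 = 866.0312 N

866.0312 N


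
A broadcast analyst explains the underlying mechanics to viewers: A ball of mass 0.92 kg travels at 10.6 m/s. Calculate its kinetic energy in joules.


KE = 0.5 * m * v^2
KE = 0.5 * 0.92 * 10.6^2
KE = 0.5 * 0.92 * 112.36 = 51.6856 J

51.6856 J


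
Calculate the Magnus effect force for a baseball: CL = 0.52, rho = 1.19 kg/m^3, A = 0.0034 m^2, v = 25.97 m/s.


FM = 0.5 * CL * rho * A * v^2
FM = 0.5 * 0.52 * 1.19 * 0.0034 * 25.97^2
v^2 = 674.4409
FM = 0.5 * 0.52 * 1.19 * 0.0034 * 674.4409 = 0.7095 N

0.7095 N


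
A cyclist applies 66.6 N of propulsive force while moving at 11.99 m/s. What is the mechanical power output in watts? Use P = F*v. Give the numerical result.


P = F * v
P = 66.6 * 11.99
P = 798.534 W

798.534 W


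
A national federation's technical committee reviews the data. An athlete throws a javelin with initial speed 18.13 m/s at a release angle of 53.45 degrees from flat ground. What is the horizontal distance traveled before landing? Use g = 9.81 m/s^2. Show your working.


R = v^2 * sin(2*theta) / g
Convert angle to radians: theta = 53.45 deg = 0.9329 rad
sin(2*theta) = sin(1.8658) = 0.9568
R = 18.13^2 * 0.9568 / 9.81
R = 328.6969 * 0.9568 / 9.81 = 32.0593 m

32.0593 m


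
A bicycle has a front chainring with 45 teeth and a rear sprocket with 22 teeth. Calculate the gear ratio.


GR = front_teeth / rear_teeth
GR = 45 / 22
GR = 2.0455

2.0455


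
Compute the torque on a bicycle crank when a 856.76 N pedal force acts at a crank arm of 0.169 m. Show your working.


tau = F * d
tau = 856.76 * 0.169
tau = 144.7924 N*m

144.7924 N*m


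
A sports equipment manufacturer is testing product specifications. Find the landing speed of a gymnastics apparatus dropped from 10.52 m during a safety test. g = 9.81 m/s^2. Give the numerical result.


v = sqrt(2 * g * h)
v = sqrt(2 * 9.81 * 10.52)
v = sqrt(206.4024) = 14.3667 m/s

14.3667 m/s


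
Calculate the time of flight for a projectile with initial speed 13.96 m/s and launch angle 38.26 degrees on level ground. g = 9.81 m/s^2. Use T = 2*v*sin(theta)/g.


T = 2*v*sin(theta)/g
sin(theta) = sin(38.26 deg) = 0.6192
T = 2*13.96*0.6192 / 9.81
T = 17.2889 / 9.81 = 1.7624 s

1.7624 s


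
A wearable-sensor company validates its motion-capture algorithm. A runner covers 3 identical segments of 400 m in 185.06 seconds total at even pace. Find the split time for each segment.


Split time = total_time / n_laps = 185.06 / 3
Split time = 61.6867 s per lap

61.6867 s


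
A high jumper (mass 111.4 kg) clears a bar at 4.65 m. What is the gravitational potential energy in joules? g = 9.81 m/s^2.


PE = m * g * h
PE = 111.4 * 9.81 * 4.65
PE = 1092.834 * 4.65 = 5081.6781 J

5081.6781 J


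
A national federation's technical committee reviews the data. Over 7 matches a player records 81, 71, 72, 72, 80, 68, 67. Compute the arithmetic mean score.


Average = sum / n
Sum = 511
Average = 511 / 7 = 73

73


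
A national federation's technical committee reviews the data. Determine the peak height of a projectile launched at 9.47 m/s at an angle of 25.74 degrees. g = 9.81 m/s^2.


H = (v*sin(theta))^2 / (2*g)
vy = v*sin(theta) = 9.47 * sin(25.74 deg) = 4.1127 m/s
H = vy^2 / (2*g) = 16.9144 / (2*9.81)
H = 16.9144 / 19.62 = 0.8621 m

0.8621 m


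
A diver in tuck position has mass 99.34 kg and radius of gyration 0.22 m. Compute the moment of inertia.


I = m * k^2
I = 99.34 * 0.22^2
I = 99.34 * 0.0484 = 4.8081 kg*m^2

4.8081 kg*m^2


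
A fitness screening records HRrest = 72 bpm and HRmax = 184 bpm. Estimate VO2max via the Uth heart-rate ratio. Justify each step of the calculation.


VO2max = 15.3 * HRmax / HRrest
VO2max = 15.3 * 184 / 72
VO2max = 2815.2 / 72 = 39.1 mL/kg/min

39.1 mL/kg/min


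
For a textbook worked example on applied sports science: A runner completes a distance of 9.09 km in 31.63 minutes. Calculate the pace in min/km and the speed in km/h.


Pace = time / distance = 31.63 min / 9.09 km = 3.4796 min/km
Speed = distance / time_in_hours = 9.09 / 0.5272 hr
Speed = 17.2431 km/h

3.4796 min/km, 17.2431 km/h


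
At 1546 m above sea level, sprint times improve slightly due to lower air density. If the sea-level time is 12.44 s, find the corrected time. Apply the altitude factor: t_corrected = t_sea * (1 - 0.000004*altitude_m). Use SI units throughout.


Correction factor = 1 - 0.000004 * 1546 = 0.993816
t_corrected = t_sea * factor = 12.44 * 0.993816
t_corrected = 12.3631 s

12.3631 s


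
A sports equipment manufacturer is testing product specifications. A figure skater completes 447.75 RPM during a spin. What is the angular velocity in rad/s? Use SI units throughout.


omega = RPM * 2 * pi / 60
omega = 447.75 * 2 * 3.14159 / 60
omega = 2813.2962 / 60 = 46.8883 rad/s

46.8883 rad/s


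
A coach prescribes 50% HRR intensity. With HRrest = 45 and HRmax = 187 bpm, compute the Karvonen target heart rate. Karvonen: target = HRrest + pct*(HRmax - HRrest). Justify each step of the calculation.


Target = HRrest + pct*(HRmax - HRrest)
Heart rate reserve = HRmax - HRrest = 187 - 45 = 142 bpm
Fraction = 50% = 0.5
Target = 45 + 0.5 * 142
Target = 45 + 71 = 116 bpm

116 bpm


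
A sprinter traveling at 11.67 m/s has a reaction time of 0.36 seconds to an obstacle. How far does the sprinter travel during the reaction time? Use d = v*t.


d = v * t
d = 11.67 * 0.36
d = 4.2012 m

4.2012 m


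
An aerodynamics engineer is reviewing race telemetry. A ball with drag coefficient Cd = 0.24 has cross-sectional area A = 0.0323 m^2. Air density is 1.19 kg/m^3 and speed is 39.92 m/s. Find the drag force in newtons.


Fd = 0.5 * Cd * rho * A * v^2
Fd = 0.5 * 0.24 * 1.19 * 0.0323 * 39.92^2
v^2 = 1593.6064
Fd = 0.5 * 0.24 * 1.19 * 0.0323 * 1593.6064 = 7.3504 N

7.3504 N


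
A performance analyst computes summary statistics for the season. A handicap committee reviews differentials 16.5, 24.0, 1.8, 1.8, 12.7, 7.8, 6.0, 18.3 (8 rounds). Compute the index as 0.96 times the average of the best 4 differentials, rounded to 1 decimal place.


All differentials: 16.5, 24.0, 1.8, 1.8, 12.7, 7.8, 6.0, 18.3
Sorted: 1.8, 1.8, 6.0, 7.8, 12.7, 16.5, 18.3, 24.0
Best 4: 1.8, 1.8, 6.0, 7.8
Average of best = 17.4 / 4 = 4.35
Raw index = 4.35 * 0.96 = 4.176
Handicap index = round(4.176, 1) = 4.2

4.2


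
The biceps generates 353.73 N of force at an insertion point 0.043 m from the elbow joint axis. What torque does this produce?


tau = F * d
tau = 353.73 * 0.043
tau = 15.2104 N*m

15.2104 N*m


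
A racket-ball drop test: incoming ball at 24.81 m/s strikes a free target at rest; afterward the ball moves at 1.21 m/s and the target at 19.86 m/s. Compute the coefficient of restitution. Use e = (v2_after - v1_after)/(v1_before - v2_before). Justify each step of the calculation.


e = (v2_after - v1_after) / (v1_before - v2_before)
Numerator = 19.86 - 1.21 = 18.65
Denominator = 24.81 - 0 = 24.81
e = 18.65 / 24.81 = 0.7517

0.7517


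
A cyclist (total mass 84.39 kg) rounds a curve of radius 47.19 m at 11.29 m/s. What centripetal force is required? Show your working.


Fc = m * v^2 / r
v^2 = 11.29^2 = 127.4641
Fc = 84.39 * 127.4641 / 47.19
Fc = 10756.6954 / 47.19 = 227.9444 N

227.9444 N


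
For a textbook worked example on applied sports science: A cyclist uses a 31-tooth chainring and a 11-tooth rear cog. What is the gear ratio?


GR = front_teeth / rear_teeth
GR = 31 / 11
GR = 2.8182

2.8182


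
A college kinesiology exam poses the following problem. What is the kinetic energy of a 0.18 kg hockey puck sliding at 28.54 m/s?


KE = 0.5 * m * v^2
KE = 0.5 * 0.18 * 28.54^2
KE = 0.5 * 0.18 * 814.5316 = 73.3078 J

73.3078 J


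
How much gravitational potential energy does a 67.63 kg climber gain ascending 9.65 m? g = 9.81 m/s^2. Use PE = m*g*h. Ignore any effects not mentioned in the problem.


PE = m * g * h
PE = 67.63 * 9.81 * 9.65
PE = 663.4503 * 9.65 = 6402.2954 J

6402.2954 J


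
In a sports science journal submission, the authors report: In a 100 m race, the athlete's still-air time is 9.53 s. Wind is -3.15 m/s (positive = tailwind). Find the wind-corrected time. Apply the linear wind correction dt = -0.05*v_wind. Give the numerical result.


dt = -0.05 * v_wind = -0.05 * -3.15 = 0.1575 s
t_corrected = t_still + dt = 9.53 + (0.1575)
t_corrected = 9.6875 s

9.6875 s


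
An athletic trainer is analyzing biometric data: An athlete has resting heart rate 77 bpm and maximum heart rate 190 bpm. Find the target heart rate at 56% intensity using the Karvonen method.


Target = HRrest + pct*(HRmax - HRrest)
Heart rate reserve = HRmax - HRrest = 190 - 77 = 113 bpm
Fraction = 56% = 0.56
Target = 77 + 0.56 * 113
Target = 77 + 63.28 = 140.28 bpm

140.28 bpm


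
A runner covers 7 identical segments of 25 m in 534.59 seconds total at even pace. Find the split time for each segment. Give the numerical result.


Split time = total_time / n_laps = 534.59 / 7
Split time = 76.37 s per lap

76.37 s


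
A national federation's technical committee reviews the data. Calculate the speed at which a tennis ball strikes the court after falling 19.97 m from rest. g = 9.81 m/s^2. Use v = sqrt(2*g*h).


v = sqrt(2 * g * h)
v = sqrt(2 * 9.81 * 19.97)
v = sqrt(391.8114) = 19.7942 m/s

19.7942 m/s


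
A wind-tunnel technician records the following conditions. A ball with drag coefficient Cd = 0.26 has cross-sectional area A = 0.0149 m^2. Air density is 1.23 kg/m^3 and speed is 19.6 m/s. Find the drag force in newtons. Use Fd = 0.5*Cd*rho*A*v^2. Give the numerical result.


Fd = 0.5 * Cd * rho * A * v^2
Fd = 0.5 * 0.26 * 1.23 * 0.0149 * 19.6^2
v^2 = 384.16
Fd = 0.5 * 0.26 * 1.23 * 0.0149 * 384.16 = 0.9153 N

0.9153 N


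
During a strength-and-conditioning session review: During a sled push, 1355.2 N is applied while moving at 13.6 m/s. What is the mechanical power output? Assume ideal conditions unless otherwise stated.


P = F * v
P = 1355.2 * 13.6
P = 18430.72 W

18430.72 W


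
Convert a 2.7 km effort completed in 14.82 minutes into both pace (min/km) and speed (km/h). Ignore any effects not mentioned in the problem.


Pace = time / distance = 14.82 min / 2.7 km = 5.4889 min/km
Speed = distance / time_in_hours = 2.7 / 0.247 hr
Speed = 10.9312 km/h

5.4889 min/km, 10.9312 km/h


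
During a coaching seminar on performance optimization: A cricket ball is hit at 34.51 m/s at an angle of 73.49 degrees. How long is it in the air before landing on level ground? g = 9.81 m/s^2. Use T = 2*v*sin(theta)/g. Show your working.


T = 2*v*sin(theta)/g
sin(theta) = sin(73.49 deg) = 0.9588
T = 2*34.51*0.9588 / 9.81
T = 66.1743 / 9.81 = 6.7456 s

6.7456 s


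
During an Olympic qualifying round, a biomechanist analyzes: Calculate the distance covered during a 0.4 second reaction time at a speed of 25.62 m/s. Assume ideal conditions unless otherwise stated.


d = v * t
d = 25.62 * 0.4
d = 10.248 m

10.248 m


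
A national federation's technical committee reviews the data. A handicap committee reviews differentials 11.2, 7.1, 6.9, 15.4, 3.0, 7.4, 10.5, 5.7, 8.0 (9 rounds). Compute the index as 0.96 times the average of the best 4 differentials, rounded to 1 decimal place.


All differentials: 11.2, 7.1, 6.9, 15.4, 3.0, 7.4, 10.5, 5.7, 8.0
Sorted: 3.0, 5.7, 6.9, 7.1, 7.4, 8.0, 10.5, 11.2, 15.4
Best 4: 3.0, 5.7, 6.9, 7.1
Average of best = 22.7 / 4 = 5.675
Raw index = 5.675 * 0.96 = 5.448
Handicap index = round(5.448, 1) = 5.4

5.4


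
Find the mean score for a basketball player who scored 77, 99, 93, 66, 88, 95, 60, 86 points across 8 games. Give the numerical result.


Average = sum / n
Sum = 664
Average = 664 / 8 = 83

83


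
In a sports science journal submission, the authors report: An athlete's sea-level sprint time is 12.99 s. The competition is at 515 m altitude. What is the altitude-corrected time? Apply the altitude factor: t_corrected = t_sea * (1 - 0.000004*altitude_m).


Correction factor = 1 - 0.000004 * 515 = 0.99794
t_corrected = t_sea * factor = 12.99 * 0.99794
t_corrected = 12.9632 s

12.9632 s


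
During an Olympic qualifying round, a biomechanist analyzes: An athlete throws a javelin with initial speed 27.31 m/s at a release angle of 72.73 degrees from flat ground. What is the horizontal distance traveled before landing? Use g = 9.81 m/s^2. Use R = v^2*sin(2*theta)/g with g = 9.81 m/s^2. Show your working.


R = v^2 * sin(2*theta) / g
Convert angle to radians: theta = 72.73 deg = 1.2694 rad
sin(2*theta) = sin(2.5388) = 0.567
R = 27.31^2 * 0.567 / 9.81
R = 745.8361 * 0.567 / 9.81 = 43.1065 m

43.1065 m


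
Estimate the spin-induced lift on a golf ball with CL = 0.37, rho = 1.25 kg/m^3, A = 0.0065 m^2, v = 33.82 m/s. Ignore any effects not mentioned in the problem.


FM = 0.5 * CL * rho * A * v^2
FM = 0.5 * 0.37 * 1.25 * 0.0065 * 33.82^2
v^2 = 1143.7924
FM = 0.5 * 0.37 * 1.25 * 0.0065 * 1143.7924 = 1.7193 N

1.7193 N


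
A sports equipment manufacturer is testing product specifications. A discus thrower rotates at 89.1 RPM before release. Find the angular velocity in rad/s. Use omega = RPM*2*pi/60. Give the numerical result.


omega = RPM * 2 * pi / 60
omega = 89.1 * 2 * 3.14159 / 60
omega = 559.8318 / 60 = 9.3305 rad/s

9.3305 rad/s


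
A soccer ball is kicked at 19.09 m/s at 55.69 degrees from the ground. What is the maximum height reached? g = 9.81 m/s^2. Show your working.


H = (v*sin(theta))^2 / (2*g)
vy = v*sin(theta) = 19.09 * sin(55.69 deg) = 15.7683 m/s
H = vy^2 / (2*g) = 248.6405 / (2*9.81)
H = 248.6405 / 19.62 = 12.6728 m

12.6728 m


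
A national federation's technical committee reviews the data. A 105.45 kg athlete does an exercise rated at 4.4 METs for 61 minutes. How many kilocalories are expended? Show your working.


kcal = MET * mass * time_hr
Convert time: 61 min = 1.0167 hr
kcal = 4.4 * 105.45 * 1.0167
kcal = 471.713 kcal

471.713 kcal


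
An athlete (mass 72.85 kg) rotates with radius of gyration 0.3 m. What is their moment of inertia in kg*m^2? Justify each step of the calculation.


I = m * k^2
I = 72.85 * 0.3^2
I = 72.85 * 0.09 = 6.5565 kg*m^2

6.5565 kg*m^2


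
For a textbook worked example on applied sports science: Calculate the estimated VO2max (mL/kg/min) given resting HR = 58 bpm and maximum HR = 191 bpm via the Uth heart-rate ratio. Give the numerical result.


VO2max = 15.3 * HRmax / HRrest
VO2max = 15.3 * 191 / 58
VO2max = 2922.3 / 58 = 50.3845 mL/kg/min

50.3845 mL/kg/min


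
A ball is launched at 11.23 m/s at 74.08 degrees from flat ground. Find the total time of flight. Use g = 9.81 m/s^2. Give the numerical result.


T = 2*v*sin(theta)/g
sin(theta) = sin(74.08 deg) = 0.9616
T = 2*11.23*0.9616 / 9.81
T = 21.5986 / 9.81 = 2.2017 s

2.2017 s


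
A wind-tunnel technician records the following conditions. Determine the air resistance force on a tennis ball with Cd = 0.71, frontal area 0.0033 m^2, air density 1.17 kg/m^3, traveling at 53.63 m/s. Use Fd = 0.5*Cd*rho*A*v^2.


Fd = 0.5 * Cd * rho * A * v^2
Fd = 0.5 * 0.71 * 1.17 * 0.0033 * 53.63^2
v^2 = 2876.1769
Fd = 0.5 * 0.71 * 1.17 * 0.0033 * 2876.1769 = 3.9422 N

3.9422 N


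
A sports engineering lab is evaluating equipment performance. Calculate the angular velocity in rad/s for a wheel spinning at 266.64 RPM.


omega = RPM * 2 * pi / 60
omega = 266.64 * 2 * 3.14159 / 60
omega = 1675.3485 / 60 = 27.9225 rad/s

27.9225 rad/s


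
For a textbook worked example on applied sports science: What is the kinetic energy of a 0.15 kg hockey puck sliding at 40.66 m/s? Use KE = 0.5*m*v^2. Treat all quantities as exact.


KE = 0.5 * m * v^2
KE = 0.5 * 0.15 * 40.66^2
KE = 0.5 * 0.15 * 1653.2356 = 123.9927 J

123.9927 J


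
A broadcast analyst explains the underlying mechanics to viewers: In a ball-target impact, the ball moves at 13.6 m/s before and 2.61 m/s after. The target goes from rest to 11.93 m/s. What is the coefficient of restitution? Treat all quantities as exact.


e = (v2_after - v1_after) / (v1_before - v2_before)
Numerator = 11.93 - 2.61 = 9.32
Denominator = 13.6 - 0 = 13.6
e = 9.32 / 13.6 = 0.6853

0.6853


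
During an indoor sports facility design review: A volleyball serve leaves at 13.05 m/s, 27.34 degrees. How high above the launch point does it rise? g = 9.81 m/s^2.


H = (v*sin(theta))^2 / (2*g)
vy = v*sin(theta) = 13.05 * sin(27.34 deg) = 5.9935 m/s
H = vy^2 / (2*g) = 35.9217 / (2*9.81)
H = 35.9217 / 19.62 = 1.8309 m

1.8309 m
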